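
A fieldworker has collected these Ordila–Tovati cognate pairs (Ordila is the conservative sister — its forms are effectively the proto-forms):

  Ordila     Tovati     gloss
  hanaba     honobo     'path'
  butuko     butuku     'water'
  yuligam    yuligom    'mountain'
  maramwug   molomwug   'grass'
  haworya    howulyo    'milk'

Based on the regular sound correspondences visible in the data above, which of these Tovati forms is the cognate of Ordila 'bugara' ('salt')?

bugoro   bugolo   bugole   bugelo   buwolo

bugolo

maramwug ~ molomwug — Ordila a corresponds to Tovati o after a consonant, before r.
maramwug ~ molomwug — Ordila r corresponds to Tovati l between vowels (before a back vowel).
hanaba ~ honobo, haworya ~ howulyo — Ordila a corresponds to Tovati o word-finally.
Applying these to Ordila 'bugara':
  bugara → bugora   (a→o after a consonant, before r)
  bugora → bugola   (r→l between vowels (before a back vowel))
  bugola → bugolo   (a→o word-finally)
So the Tovati cognate is 'bugolo'.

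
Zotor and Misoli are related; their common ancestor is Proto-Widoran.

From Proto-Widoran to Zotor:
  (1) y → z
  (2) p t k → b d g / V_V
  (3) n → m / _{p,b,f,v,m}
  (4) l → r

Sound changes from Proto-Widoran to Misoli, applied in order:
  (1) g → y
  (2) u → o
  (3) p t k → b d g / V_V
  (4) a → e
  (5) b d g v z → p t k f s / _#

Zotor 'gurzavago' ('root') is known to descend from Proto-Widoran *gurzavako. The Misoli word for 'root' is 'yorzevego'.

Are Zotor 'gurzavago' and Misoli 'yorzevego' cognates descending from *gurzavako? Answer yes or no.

yes

Derive the expected Misoli reflex of *gurzavako:
Misoli: *gurzavako > yurzavako > yorzavako > yorzavago > yorzevego  (by unconditioned shift, vowel merger, intervocalic voicing, vowel merger)
Misoli 'yorzevego' matches the regular reflex exactly, so the pair is cognate.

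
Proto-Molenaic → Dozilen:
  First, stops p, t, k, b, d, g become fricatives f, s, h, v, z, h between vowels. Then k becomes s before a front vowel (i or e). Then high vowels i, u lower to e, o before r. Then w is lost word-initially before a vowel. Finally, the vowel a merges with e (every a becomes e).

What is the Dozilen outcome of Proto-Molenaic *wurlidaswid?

orlizeswid

Dozilen: start from *wurlidaswid.
  rule 1 (intervocalic lenition): wurlidaswid → wurlizaswid
  rule 2: no change — wurlizaswid
  rule 3 (pre-rhotic lowering): wurlizaswid → worlizaswid
  rule 4 (glide loss): worlizaswid → orlizaswid
  rule 5 (vowel merger): orlizaswid → orlizeswid
  ⇒ Dozilen orlizeswid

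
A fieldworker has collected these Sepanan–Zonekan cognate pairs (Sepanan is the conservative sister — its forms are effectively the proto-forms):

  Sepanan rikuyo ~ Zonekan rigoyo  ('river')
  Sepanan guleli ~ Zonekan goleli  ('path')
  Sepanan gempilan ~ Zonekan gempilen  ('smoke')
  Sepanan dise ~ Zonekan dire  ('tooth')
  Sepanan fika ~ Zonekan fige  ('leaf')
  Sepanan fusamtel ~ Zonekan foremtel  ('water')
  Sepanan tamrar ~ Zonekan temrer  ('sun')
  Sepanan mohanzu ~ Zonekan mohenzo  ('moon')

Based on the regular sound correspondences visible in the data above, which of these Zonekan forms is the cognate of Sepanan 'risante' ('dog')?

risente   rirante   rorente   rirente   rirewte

fusamtel ~ foremtel — Sepanan s corresponds to Zonekan r between vowels (before a back vowel).
gempilan ~ gempilen, mohanzu ~ mohenzo — Sepanan a corresponds to Zonekan e after a consonant, before a nasal.
Applying these to Sepanan 'risante':
  risante → rirante   (s→r between vowels (before a back vowel))
  rirante → rirente   (a→e after a consonant, before a nasal)
So the Zonekan cognate is 'rirente'.

rirente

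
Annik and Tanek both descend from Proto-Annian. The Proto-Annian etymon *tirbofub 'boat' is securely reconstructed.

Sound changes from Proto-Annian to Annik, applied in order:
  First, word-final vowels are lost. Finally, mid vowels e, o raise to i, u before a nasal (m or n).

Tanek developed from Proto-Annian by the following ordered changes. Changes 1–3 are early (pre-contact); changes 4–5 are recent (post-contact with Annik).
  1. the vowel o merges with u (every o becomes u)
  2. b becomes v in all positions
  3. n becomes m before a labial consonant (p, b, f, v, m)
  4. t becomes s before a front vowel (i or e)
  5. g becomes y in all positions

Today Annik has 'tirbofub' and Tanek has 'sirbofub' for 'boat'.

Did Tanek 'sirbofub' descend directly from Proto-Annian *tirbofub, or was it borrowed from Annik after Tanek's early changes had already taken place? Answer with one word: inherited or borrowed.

If inherited, *tirbofub would pass through all of Tanek's changes:
Tanek: *tirbofub
  tirbofub → tirbufub   [vowel merger]
  tirbufub → tirvufuv   [unconditioned shift]
  tirvufuv (rule 3 does not apply)
  tirvufuv → sirvufuv   [palatalisation]
  sirvufuv (rule 5 does not apply)
  giving Tanek sirvufuv.
If borrowed from Annik 'tirbofub' after the early changes, it would undergo only the recent ones:
  rule 4 (palatalisation): tirbofub → sirbofub
  rule 5 (unconditioned shift): no change (sirbofub)
  ⇒ as a loan: sirbofub
Tanek 'sirbofub' matches the loan outcome 'sirbofub', not the inherited 'sirvufuv' — it skipped the early Tanek changes, so it was borrowed from Annik.

borrowed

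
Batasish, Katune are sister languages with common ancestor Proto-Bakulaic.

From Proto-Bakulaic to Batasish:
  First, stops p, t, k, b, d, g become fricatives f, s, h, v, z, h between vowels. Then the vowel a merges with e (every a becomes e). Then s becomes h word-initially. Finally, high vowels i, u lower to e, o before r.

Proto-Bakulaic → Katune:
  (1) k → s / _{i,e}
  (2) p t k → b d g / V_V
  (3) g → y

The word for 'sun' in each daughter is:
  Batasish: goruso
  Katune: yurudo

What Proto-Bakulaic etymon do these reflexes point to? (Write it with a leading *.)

*guruto

Position 2: Batasish has o, Katune has u. Katune preserves u here (none of its changes turn any other segment into u), so the proto-segment is *u.
Position 1: Batasish has g, Katune has y. Batasish preserves g here (none of its changes turn any other segment into g), so the proto-segment is *g.
Verify the candidate proto-form against each daughter:
Batasish: *guruto
  guruto → guruso   [intervocalic lenition]
  guruso (rule 2 does not apply)
  guruso (rule 3 does not apply)
  guruso → goruso   [pre-rhotic lowering]
  giving Batasish goruso.
Katune: start from *guruto.
  rule 1: no change — guruto
  rule 2 (intervocalic voicing): guruto → gurudo
  rule 3 (unconditioned shift): gurudo → yurudo
  ⇒ Katune yurudo
Only *guruto yields all of Batasish goruso, Katune yurudo.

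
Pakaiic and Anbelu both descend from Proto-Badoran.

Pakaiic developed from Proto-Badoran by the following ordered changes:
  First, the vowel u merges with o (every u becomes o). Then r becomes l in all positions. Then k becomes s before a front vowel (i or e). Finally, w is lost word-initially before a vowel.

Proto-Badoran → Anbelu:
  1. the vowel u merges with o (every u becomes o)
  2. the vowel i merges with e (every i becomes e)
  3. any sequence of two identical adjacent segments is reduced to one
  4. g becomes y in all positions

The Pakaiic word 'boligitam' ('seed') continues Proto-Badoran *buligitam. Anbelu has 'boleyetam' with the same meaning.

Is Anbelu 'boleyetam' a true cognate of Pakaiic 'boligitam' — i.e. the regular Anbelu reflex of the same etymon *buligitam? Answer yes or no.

yes

Derive the expected Anbelu reflex of *buligitam:
Anbelu: *buligitam > boligitam > bolegetam > boleyetam  (by vowel merger, vowel merger, unconditioned shift)
Anbelu 'boleyetam' matches the regular reflex exactly, so the pair is cognate.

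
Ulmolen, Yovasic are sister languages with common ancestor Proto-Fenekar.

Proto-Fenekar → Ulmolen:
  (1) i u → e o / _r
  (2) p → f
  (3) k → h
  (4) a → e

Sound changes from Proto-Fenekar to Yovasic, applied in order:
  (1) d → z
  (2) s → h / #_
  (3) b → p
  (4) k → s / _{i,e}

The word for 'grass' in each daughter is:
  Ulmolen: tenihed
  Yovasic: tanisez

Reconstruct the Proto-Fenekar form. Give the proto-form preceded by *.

Position 5: Ulmolen has h, Yovasic has s. Taking the neighbouring segments as reconstructed: Ulmolen h could go back to *k or *h; Yovasic s could go back to *k or *s — the one source consistent with every daughter is *k.
Position 7: Ulmolen has d, Yovasic has z. Ulmolen preserves d here (none of its changes turn any other segment into d), so the proto-segment is *d.
Position 2: Ulmolen has e, Yovasic has a. Yovasic preserves a here (none of its changes turn any other segment into a), so the proto-segment is *a.
The remaining positions agree across the daughters. Check the candidate against every language:
Ulmolen: *taniked > tanihed > tenihed  (by unconditioned shift, vowel merger)
Yovasic: *taniked
  taniked → tanikez   [unconditioned shift]
  tanikez (rule 2 does not apply)
  tanikez (rule 3 does not apply)
  tanikez → tanisez   [palatalisation]
  giving Yovasic tanisez.
*taniked is the unique common source.

*taniked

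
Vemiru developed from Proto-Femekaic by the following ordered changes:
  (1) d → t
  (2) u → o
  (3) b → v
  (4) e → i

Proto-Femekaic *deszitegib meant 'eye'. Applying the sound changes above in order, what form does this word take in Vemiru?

Vemiru: *deszitegib > teszitegib > teszitegiv > tiszitigiv  (by unconditioned shift, unconditioned shift, vowel merger)

tiszitigiv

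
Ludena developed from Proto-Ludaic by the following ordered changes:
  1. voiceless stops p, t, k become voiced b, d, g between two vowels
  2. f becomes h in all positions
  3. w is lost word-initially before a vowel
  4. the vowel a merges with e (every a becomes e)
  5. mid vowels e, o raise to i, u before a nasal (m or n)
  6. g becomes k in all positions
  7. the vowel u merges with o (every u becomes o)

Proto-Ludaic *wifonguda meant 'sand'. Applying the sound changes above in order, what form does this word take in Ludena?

ihonkode

Ludena: start from *wifonguda.
  rule 1: no change — wifonguda
  rule 2 (unconditioned shift): wifonguda → wihonguda
  rule 3 (glide loss): wihonguda → ihonguda
  rule 4 (vowel merger): ihonguda → ihongude
  rule 5 (pre-nasal raising): ihongude → ihungude
  rule 6 (unconditioned shift): ihungude → ihunkude
  rule 7 (vowel merger): ihunkude → ihonkode
  ⇒ Ludena ihonkode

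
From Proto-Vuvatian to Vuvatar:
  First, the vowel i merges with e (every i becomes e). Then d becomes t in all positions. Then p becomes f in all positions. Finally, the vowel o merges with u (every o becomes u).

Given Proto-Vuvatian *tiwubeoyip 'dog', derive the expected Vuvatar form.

Vuvatar: start from *tiwubeoyip.
  rule 1 (vowel merger): tiwubeoyip → tewubeoyep
  rule 2: no change — tewubeoyep
  rule 3 (unconditioned shift): tewubeoyep → tewubeoyef
  rule 4 (vowel merger): tewubeoyef → tewubeuyef
  ⇒ Vuvatar tewubeuyef

tewubeuyef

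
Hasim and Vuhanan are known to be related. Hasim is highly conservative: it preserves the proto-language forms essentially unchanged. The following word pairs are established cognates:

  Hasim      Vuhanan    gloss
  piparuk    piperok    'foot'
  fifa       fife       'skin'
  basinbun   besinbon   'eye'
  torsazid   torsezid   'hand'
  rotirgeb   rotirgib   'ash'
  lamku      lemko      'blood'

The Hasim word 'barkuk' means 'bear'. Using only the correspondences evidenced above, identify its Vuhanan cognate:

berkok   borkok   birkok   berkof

piparuk ~ piperok — Hasim a corresponds to Vuhanan e after a consonant, before r.
piparuk ~ piperok — Hasim u corresponds to Vuhanan o after a consonant, before a consonant other than r, m, n, p, b, f, v.
Applying these to Hasim 'barkuk':
  barkuk → berkuk   (a→e after a consonant, before r)
  berkuk → berkok   (u→o after a consonant, before a consonant other than r, m, n, p, b, f, v)
So the Vuhanan cognate is 'berkok'.

berkok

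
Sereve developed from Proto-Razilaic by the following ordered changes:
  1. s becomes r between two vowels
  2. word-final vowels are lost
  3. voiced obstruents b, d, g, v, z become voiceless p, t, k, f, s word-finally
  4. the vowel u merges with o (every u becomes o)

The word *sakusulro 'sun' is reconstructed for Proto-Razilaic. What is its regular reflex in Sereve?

Sereve: start from *sakusulro.
  rule 1 (rhotacism): sakusulro → sakurulro
  rule 2 (apocope): sakurulro → sakurulr
  rule 3: no change — sakurulr
  rule 4 (vowel merger): sakurulr → sakorolr
  ⇒ Sereve sakorolr

sakorolr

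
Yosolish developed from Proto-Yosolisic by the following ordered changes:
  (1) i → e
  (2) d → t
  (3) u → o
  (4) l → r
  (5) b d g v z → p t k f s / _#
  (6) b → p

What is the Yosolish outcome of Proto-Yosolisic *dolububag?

Yosolish: *dolububag > tolububag > tolobobag > torobobag > torobobak > toropopak  (by unconditioned shift, vowel merger, unconditioned shift, final devoicing, unconditioned shift)

toropopak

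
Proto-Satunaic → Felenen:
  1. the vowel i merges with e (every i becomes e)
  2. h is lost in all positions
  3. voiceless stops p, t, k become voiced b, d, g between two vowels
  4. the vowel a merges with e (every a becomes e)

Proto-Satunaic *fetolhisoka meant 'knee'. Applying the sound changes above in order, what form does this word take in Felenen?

fedolesoge

Felenen: *fetolhisoka
  fetolhisoka → fetolhesoka   [vowel merger]
  fetolhesoka → fetolesoka   [h-loss]
  fetolesoka → fedolesoga   [intervocalic voicing]
  fedolesoga → fedolesoge   [vowel merger]
  giving Felenen fedolesoge.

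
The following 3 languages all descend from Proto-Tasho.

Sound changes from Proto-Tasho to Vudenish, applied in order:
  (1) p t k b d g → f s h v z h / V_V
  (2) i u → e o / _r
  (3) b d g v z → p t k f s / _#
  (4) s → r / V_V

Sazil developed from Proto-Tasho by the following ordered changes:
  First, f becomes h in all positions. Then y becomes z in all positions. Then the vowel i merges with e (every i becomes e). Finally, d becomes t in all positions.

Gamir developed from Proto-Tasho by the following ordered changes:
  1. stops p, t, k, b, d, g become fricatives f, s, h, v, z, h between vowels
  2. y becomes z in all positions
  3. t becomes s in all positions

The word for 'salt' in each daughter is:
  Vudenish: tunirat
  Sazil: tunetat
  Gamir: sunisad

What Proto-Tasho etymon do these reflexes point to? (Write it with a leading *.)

*tunitad

Position 1: Vudenish has t, Sazil has t, Gamir has s. Taking the neighbouring segments as reconstructed: Vudenish t can only go back to *t; Sazil t could go back to *t or *d; Gamir s could go back to *t or *s — the one source consistent with every daughter is *t.
Position 7: Vudenish has t, Sazil has t, Gamir has d. Gamir preserves d here (none of its changes turn any other segment into d), so the proto-segment is *d.
Position 5: Vudenish has r, Sazil has t, Gamir has s. Taking the neighbouring segments as reconstructed: Vudenish r could go back to *t or *s; Sazil t could go back to *t or *d; Gamir s could go back to *t or *s — the one source consistent with every daughter is *t.
Verify the candidate proto-form against each daughter:
Vudenish: *tunitad
  tunitad → tunisad   [intervocalic lenition]
  tunisad (rule 2 does not apply)
  tunisad → tunisat   [final devoicing]
  tunisat → tunirat   [rhotacism]
  giving Vudenish tunirat.
Sazil: start from *tunitad.
  rule 1: no change — tunitad
  rule 2: no change — tunitad
  rule 3 (vowel merger): tunitad → tunetad
  rule 4 (unconditioned shift): tunetad → tunetat
  ⇒ Sazil tunetat
Gamir: start from *tunitad.
  rule 1 (intervocalic lenition): tunitad → tunisad
  rule 2: no change — tunisad
  rule 3 (unconditioned shift): tunisad → sunisad
  ⇒ Gamir sunisad
*tunitad is the unique common source.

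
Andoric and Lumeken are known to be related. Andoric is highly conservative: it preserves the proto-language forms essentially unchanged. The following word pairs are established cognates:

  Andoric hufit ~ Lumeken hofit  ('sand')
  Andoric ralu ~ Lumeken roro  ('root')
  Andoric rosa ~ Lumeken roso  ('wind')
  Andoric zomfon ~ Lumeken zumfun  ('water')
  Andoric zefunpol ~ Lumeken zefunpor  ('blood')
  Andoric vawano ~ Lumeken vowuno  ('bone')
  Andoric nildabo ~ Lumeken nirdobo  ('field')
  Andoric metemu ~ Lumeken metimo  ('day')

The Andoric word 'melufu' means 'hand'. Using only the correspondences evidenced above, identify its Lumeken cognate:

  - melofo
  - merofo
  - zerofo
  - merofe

ralu ~ roro — Andoric l corresponds to Lumeken r between vowels (before a back vowel).
hufit ~ hofit — Andoric u corresponds to Lumeken o after a consonant, before a labial obstruent.
ralu ~ roro, metemu ~ metimo — Andoric u corresponds to Lumeken o word-finally.
Applying these to Andoric 'melufu':
  melufu → merufu   (l→r between vowels (before a back vowel))
  merufu → merofu   (u→o after a consonant, before a labial obstruent)
  merofu → merofo   (u→o word-finally)
So the Lumeken cognate is 'merofo'.

merofo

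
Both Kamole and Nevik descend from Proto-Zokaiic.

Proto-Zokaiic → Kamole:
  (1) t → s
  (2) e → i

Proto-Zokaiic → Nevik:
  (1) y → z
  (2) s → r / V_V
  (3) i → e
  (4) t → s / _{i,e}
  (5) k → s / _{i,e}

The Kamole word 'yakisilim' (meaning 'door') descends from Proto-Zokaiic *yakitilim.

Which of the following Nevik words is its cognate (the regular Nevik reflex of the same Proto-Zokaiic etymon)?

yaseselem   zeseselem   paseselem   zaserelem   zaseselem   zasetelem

Nevik: *yakitilim > zakitilim > zaketelem > zakeselem > zaseselem  (by unconditioned shift, vowel merger, palatalisation, palatalisation)
Only 'zaseselem' matches the regular Nevik development of *yakitilim.

zaseselem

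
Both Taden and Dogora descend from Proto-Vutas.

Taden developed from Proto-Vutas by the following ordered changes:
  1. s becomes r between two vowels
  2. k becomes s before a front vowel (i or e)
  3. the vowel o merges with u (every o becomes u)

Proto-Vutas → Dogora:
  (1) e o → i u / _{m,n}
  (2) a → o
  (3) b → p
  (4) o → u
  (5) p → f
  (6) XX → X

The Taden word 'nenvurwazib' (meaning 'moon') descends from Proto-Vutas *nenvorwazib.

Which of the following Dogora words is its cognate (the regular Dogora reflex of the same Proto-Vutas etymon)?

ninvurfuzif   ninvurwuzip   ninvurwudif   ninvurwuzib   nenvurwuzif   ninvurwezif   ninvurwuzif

Dogora: *nenvorwazib > ninvorwazib > ninvorwozib > ninvorwozip > ninvurwuzip > ninvurwuzif  (by pre-nasal raising, vowel merger, unconditioned shift, vowel merger, unconditioned shift)

ninvurwuzif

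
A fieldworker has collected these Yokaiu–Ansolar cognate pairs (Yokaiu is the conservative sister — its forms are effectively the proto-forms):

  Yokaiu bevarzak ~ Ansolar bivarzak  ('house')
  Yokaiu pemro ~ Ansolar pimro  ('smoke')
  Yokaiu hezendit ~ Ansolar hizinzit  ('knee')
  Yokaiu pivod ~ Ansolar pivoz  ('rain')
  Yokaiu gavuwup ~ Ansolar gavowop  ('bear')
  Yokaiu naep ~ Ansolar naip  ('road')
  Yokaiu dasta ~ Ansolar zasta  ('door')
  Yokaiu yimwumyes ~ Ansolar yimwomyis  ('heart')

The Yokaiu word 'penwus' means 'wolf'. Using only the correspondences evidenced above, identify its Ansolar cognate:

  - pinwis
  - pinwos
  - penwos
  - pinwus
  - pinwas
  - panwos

pinwos

hezendit ~ hizinzit — Yokaiu e corresponds to Ansolar i after a consonant, before a nasal.
gavuwup ~ gavowop — Yokaiu u corresponds to Ansolar o after a consonant, before a consonant other than r, m, n, p, b, f, v.
Applying these to Yokaiu 'penwus':
  penwus → pinwus   (e→i after a consonant, before a nasal)
  pinwus → pinwos   (u→o after a consonant, before a consonant other than r, m, n, p, b, f, v)
So the Ansolar cognate is 'pinwos'.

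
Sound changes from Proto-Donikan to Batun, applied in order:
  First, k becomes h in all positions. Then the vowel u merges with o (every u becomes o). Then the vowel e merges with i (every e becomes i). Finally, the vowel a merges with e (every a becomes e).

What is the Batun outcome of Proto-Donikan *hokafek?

Batun: start from *hokafek.
  rule 1 (unconditioned shift): hokafek → hohafeh
  rule 2: no change — hohafeh
  rule 3 (vowel merger): hohafeh → hohafih
  rule 4 (vowel merger): hohafih → hohefih
  ⇒ Batun hohefih

hohefih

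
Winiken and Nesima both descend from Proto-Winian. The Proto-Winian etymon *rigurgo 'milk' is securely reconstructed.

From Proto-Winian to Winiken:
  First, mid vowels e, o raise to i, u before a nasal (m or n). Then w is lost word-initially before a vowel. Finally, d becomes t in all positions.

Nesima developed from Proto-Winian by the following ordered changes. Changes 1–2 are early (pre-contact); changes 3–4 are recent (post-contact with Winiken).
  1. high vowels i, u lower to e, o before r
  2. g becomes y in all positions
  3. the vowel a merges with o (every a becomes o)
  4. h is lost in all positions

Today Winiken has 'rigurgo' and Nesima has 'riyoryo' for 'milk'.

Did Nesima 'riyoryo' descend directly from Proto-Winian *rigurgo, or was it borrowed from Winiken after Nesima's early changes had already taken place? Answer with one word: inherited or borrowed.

If inherited, *rigurgo would pass through all of Nesima's changes:
Nesima: start from *rigurgo.
  rule 1 (pre-rhotic lowering): rigurgo → rigorgo
  rule 2 (unconditioned shift): rigorgo → riyoryo
  rule 3: no change — riyoryo
  rule 4: no change — riyoryo
  ⇒ Nesima riyoryo
If borrowed from Winiken 'rigurgo' after the early changes, it would undergo only the recent ones:
  rule 3 (vowel merger): no change (rigurgo)
  rule 4 (h-loss): no change (rigurgo)
  ⇒ as a loan: rigurgo
Nesima 'riyoryo' matches the inherited outcome exactly, so it is an inherited cognate, not a loan.

inherited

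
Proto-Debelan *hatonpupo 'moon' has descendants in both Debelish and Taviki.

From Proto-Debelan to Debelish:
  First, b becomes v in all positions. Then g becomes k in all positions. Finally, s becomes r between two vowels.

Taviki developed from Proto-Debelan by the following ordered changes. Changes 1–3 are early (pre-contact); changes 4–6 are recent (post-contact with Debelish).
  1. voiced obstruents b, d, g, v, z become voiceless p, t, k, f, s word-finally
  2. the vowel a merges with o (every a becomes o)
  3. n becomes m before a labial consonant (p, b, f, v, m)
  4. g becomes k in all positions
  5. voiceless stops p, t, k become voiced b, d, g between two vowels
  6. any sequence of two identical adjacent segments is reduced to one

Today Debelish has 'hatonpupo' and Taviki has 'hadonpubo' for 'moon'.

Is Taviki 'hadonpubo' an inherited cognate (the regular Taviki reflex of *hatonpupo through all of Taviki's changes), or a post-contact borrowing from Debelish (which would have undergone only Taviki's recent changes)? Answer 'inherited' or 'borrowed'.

If inherited, *hatonpupo would pass through all of Taviki's changes:
Taviki: *hatonpupo > hotonpupo > hotompupo > hodompubo  (by vowel merger, nasal place assimilation, intervocalic voicing)
If borrowed from Debelish 'hatonpupo' after the early changes, it would undergo only the recent ones:
  rule 4 (unconditioned shift): no change (hatonpupo)
  rule 5 (intervocalic voicing): hatonpupo → hadonpubo
  rule 6 (degemination): no change (hadonpubo)
  ⇒ as a loan: hadonpubo
Taviki 'hadonpubo' matches the loan outcome 'hadonpubo', not the inherited 'hodompubo' — it skipped the early Taviki changes, so it was borrowed from Debelish.

borrowed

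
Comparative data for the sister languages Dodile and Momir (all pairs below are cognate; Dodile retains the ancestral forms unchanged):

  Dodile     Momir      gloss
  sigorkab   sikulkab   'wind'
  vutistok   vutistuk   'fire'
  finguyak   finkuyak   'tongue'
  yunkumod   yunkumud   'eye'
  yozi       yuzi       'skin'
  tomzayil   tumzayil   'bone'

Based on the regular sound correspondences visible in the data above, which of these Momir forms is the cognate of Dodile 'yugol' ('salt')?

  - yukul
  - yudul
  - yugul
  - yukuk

sigorkab ~ sikulkab — Dodile g corresponds to Momir k between vowels (before a back vowel).
vutistok ~ vutistuk, yunkumod ~ yunkumud — Dodile o corresponds to Momir u after a consonant, before a consonant other than r, m, n, p, b, f, v.
Applying these to Dodile 'yugol':
  yugol → yukol   (g→k between vowels (before a back vowel))
  yukol → yukul   (o→u after a consonant, before a consonant other than r, m, n, p, b, f, v)
So the Momir cognate is 'yukul'.

yukul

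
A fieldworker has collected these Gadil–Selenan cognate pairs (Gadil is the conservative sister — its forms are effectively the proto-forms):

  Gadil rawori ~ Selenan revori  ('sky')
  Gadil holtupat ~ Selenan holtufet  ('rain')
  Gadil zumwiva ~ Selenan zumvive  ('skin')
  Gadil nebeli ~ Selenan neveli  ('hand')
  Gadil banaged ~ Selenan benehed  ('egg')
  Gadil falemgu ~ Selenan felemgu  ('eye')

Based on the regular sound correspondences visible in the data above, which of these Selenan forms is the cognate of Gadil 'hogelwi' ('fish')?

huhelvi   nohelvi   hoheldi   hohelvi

hohelvi

banaged ~ benehed — Gadil g corresponds to Selenan h between vowels (before a front vowel).
zumwiva ~ zumvive — Gadil w corresponds to Selenan v after a consonant, before a front vowel.
Applying these to Gadil 'hogelwi':
  hogelwi → hohelwi   (g→h between vowels (before a front vowel))
  hohelwi → hohelvi   (w→v after a consonant, before a front vowel)
So the Selenan cognate is 'hohelvi'.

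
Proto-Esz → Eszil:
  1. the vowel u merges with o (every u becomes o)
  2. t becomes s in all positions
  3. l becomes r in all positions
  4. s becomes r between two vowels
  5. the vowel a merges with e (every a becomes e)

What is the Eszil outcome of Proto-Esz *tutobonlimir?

sorobonrimir

Eszil: *tutobonlimir
  tutobonlimir → totobonlimir   [vowel merger]
  totobonlimir → sosobonlimir   [unconditioned shift]
  sosobonlimir → sosobonrimir   [unconditioned shift]
  sosobonrimir → sorobonrimir   [rhotacism]
  sorobonrimir (rule 5 does not apply)
  giving Eszil sorobonrimir.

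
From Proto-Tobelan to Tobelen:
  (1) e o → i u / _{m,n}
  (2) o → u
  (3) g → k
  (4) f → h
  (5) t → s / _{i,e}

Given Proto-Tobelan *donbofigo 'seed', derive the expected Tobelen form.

dunbuhiku

Tobelen: *donbofigo
  donbofigo → dunbofigo   [pre-nasal raising]
  dunbofigo → dunbufigu   [vowel merger]
  dunbufigu → dunbufiku   [unconditioned shift]
  dunbufiku → dunbuhiku   [unconditioned shift]
  dunbuhiku (rule 5 does not apply)
  giving Tobelen dunbuhiku.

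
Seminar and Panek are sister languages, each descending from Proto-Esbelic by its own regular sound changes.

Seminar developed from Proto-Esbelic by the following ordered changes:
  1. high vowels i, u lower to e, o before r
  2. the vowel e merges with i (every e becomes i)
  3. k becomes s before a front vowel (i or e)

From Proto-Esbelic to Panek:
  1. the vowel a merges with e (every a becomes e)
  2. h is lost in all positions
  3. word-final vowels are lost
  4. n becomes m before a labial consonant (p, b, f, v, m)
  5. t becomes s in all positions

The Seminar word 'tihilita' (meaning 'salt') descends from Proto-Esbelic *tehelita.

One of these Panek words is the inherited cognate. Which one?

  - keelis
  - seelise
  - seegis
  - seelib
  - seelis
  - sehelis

seelis

Panek: *tehelita
  tehelita → tehelite   [vowel merger]
  tehelite → teelite   [h-loss]
  teelite → teelit   [apocope]
  teelit (rule 4 does not apply)
  teelit → seelis   [unconditioned shift]
  giving Panek seelis.
Among the options, 'seelis' alone shows every Panek change applied in order.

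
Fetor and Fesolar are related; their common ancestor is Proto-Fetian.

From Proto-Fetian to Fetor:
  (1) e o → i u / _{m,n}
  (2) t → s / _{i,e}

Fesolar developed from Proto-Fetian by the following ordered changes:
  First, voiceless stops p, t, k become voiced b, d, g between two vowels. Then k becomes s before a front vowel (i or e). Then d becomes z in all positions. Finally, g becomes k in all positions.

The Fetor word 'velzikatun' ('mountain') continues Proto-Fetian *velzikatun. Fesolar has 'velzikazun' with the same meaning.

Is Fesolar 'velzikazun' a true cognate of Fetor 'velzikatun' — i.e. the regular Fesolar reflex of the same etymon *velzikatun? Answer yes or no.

yes

Derive the expected Fesolar reflex of *velzikatun:
Fesolar: *velzikatun
  velzikatun → velzigadun   [intervocalic voicing]
  velzigadun (rule 2 does not apply)
  velzigadun → velzigazun   [unconditioned shift]
  velzigazun → velzikazun   [unconditioned shift]
  giving Fesolar velzikazun.
Fesolar 'velzikazun' matches the regular reflex exactly, so the pair is cognate.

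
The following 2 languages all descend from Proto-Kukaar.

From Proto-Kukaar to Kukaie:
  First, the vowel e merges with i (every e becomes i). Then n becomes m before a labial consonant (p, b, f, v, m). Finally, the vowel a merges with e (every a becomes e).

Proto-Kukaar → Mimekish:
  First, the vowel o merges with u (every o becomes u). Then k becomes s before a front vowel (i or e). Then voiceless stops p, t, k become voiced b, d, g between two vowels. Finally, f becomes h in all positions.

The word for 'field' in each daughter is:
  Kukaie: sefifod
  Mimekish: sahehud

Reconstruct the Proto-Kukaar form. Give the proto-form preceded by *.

Position 2: Kukaie has e, Mimekish has a. Mimekish preserves a here (none of its changes turn any other segment into a), so the proto-segment is *a.
Position 4: Kukaie has i, Mimekish has e. Mimekish preserves e here (none of its changes turn any other segment into e), so the proto-segment is *e.
Continuing position by position gives *safefod; check it forward:
Kukaie: *safefod
  safefod → safifod   [vowel merger]
  safifod (rule 2 does not apply)
  safifod → sefifod   [vowel merger]
  giving Kukaie sefifod.
Mimekish: *safefod > safefud > sahehud  (by vowel merger, unconditioned shift)
*safefod is the unique common source.

*safefod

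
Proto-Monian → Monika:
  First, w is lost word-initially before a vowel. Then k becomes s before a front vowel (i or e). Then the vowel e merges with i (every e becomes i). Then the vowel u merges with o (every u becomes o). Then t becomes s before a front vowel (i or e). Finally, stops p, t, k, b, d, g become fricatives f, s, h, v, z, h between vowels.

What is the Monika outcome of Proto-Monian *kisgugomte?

sisgohomsi

Monika: *kisgugomte
  kisgugomte (rule 1 does not apply)
  kisgugomte → sisgugomte   [palatalisation]
  sisgugomte → sisgugomti   [vowel merger]
  sisgugomti → sisgogomti   [vowel merger]
  sisgogomti → sisgogomsi   [palatalisation]
  sisgogomsi → sisgohomsi   [intervocalic lenition]
  giving Monika sisgohomsi.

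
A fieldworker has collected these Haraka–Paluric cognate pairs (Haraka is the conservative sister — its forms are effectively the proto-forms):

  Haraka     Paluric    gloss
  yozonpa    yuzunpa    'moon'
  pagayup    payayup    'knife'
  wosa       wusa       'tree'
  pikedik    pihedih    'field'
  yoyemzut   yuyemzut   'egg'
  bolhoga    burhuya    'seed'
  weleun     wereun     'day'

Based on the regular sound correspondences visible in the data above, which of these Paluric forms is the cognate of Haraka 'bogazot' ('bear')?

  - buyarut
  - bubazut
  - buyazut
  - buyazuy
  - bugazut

buyazut

yozonpa ~ yuzunpa, wosa ~ wusa — Haraka o corresponds to Paluric u after a consonant, before a consonant other than r, m, n, p, b, f, v.
pagayup ~ payayup, bolhoga ~ burhuya — Haraka g corresponds to Paluric y between vowels (before a back vowel).
Applying these to Haraka 'bogazot':
  bogazot → bugazot   (o→u after a consonant, before a consonant other than r, m, n, p, b, f, v)
  bugazot → buyazot   (g→y between vowels (before a back vowel))
  buyazot → buyazut   (o→u after a consonant, before a consonant other than r, m, n, p, b, f, v)
So the Paluric cognate is 'buyazut'.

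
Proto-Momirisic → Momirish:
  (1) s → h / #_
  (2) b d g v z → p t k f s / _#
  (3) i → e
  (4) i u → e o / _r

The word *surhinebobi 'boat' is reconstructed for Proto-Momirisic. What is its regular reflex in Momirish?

horhenebobe

Momirish: *surhinebobi > hurhinebobi > hurhenebobe > horhenebobe  (by debuccalisation, vowel merger, pre-rhotic lowering)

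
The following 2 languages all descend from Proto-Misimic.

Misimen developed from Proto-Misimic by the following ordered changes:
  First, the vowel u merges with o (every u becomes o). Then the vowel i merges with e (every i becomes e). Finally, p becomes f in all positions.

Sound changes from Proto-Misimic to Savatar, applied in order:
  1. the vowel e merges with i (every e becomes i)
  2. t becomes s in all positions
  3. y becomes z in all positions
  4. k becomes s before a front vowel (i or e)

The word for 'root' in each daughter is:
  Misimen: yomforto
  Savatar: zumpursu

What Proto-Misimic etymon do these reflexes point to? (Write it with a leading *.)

*yumpurtu

Position 2: Misimen has o, Savatar has u. Savatar preserves u here (none of its changes turn any other segment into u), so the proto-segment is *u.
Position 7: Misimen has t, Savatar has s. Misimen preserves t here (none of its changes turn any other segment into t), so the proto-segment is *t.
Position 1: Misimen has y, Savatar has z. Misimen preserves y here (none of its changes turn any other segment into y), so the proto-segment is *y.
This points to *yumpurtu. Verify forward in each daughter:
Misimen: start from *yumpurtu.
  rule 1 (vowel merger): yumpurtu → yomporto
  rule 2: no change — yomporto
  rule 3 (unconditioned shift): yomporto → yomforto
  ⇒ Misimen yomforto
Savatar: *yumpurtu > yumpursu > zumpursu  (by unconditioned shift, unconditioned shift)
*yumpurtu is the unique common source.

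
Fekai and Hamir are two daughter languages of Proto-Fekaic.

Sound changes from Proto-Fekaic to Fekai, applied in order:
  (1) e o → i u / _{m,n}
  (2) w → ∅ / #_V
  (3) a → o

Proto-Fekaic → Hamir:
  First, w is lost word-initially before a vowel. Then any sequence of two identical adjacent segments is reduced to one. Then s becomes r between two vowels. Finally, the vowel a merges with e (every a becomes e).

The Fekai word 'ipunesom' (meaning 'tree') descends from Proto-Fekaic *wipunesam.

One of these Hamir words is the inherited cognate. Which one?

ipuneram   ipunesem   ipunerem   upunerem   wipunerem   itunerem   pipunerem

ipunerem

Hamir: start from *wipunesam.
  rule 1 (glide loss): wipunesam → ipunesam
  rule 2: no change — ipunesam
  rule 3 (rhotacism): ipunesam → ipuneram
  rule 4 (vowel merger): ipuneram → ipunerem
  ⇒ Hamir ipunerem
Only 'ipunerem' matches the regular Hamir development of *wipunesam.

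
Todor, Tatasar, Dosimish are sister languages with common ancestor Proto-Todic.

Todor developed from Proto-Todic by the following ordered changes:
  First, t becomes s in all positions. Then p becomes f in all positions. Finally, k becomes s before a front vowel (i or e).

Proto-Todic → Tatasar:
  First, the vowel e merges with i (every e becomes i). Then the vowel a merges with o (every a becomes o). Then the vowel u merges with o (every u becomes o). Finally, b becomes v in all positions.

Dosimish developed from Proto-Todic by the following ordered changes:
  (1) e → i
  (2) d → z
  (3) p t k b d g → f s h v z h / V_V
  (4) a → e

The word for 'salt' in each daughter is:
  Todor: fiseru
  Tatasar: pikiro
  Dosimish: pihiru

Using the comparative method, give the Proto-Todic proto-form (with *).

*pikeru

Position 4: Todor has e, Tatasar has i, Dosimish has i. Todor preserves e here (none of its changes turn any other segment into e), so the proto-segment is *e.
Position 3: Todor has s, Tatasar has k, Dosimish has h. Tatasar preserves k here (none of its changes turn any other segment into k), so the proto-segment is *k.
This points to *pikeru. Verify forward in each daughter:
Todor: start from *pikeru.
  rule 1: no change — pikeru
  rule 2 (unconditioned shift): pikeru → fikeru
  rule 3 (palatalisation): fikeru → fiseru
  ⇒ Todor fiseru
Tatasar: *pikeru > pikiru > pikiro  (by vowel merger, vowel merger)
Dosimish: *pikeru
  pikeru → pikiru   [vowel merger]
  pikiru (rule 2 does not apply)
  pikiru → pihiru   [intervocalic lenition]
  pihiru (rule 4 does not apply)
  giving Dosimish pihiru.
Only *pikeru yields all of Todor fiseru, Tatasar pikiro, Dosimish pihiru.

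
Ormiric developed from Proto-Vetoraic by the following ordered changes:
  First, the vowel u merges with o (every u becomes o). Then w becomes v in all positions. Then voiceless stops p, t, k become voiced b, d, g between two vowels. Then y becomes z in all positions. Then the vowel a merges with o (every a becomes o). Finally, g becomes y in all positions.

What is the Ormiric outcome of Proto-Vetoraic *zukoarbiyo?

Ormiric: *zukoarbiyo > zokoarbiyo > zogoarbiyo > zogoarbizo > zogoorbizo > zoyoorbizo  (by vowel merger, intervocalic voicing, unconditioned shift, vowel merger, unconditioned shift)

zoyoorbizo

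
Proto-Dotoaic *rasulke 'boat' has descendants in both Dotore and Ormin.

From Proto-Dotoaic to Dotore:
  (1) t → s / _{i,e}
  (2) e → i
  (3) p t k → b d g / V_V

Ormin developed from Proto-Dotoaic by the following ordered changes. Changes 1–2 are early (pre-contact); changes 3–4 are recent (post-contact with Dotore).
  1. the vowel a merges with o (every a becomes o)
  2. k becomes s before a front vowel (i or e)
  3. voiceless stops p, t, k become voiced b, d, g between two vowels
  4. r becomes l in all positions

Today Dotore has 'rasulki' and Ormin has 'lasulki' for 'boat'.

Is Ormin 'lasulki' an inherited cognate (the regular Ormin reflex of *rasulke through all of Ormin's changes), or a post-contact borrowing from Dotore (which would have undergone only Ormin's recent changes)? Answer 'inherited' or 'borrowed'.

borrowed

If inherited, *rasulke would pass through all of Ormin's changes:
Ormin: *rasulke
  rasulke → rosulke   [vowel merger]
  rosulke → rosulse   [palatalisation]
  rosulse (rule 3 does not apply)
  rosulse → losulse   [unconditioned shift]
  giving Ormin losulse.
If borrowed from Dotore 'rasulki' after the early changes, it would undergo only the recent ones:
  rule 3 (intervocalic voicing): no change (rasulki)
  rule 4 (unconditioned shift): rasulki → lasulki
  ⇒ as a loan: lasulki
Ormin 'lasulki' matches the loan outcome 'lasulki', not the inherited 'losulse' — it skipped the early Ormin changes, so it was borrowed from Dotore.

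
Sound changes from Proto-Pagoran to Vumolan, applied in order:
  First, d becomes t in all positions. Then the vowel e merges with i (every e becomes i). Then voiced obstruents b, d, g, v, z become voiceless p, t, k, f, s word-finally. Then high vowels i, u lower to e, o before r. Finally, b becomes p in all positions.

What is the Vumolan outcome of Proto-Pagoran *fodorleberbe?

fotorliperpi

Vumolan: start from *fodorleberbe.
  rule 1 (unconditioned shift): fodorleberbe → fotorleberbe
  rule 2 (vowel merger): fotorleberbe → fotorlibirbi
  rule 3: no change — fotorlibirbi
  rule 4 (pre-rhotic lowering): fotorlibirbi → fotorliberbi
  rule 5 (unconditioned shift): fotorliberbi → fotorliperpi
  ⇒ Vumolan fotorliperpi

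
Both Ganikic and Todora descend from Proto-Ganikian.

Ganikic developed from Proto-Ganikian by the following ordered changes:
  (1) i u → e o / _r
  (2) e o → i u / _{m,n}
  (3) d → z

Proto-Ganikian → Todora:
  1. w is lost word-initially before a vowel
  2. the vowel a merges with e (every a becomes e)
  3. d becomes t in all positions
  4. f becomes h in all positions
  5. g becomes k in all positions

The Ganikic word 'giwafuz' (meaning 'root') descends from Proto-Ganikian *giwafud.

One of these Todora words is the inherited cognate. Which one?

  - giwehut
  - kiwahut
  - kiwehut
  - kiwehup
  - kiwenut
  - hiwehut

Todora: *giwafud
  giwafud (rule 1 does not apply)
  giwafud → giwefud   [vowel merger]
  giwefud → giwefut   [unconditioned shift]
  giwefut → giwehut   [unconditioned shift]
  giwehut → kiwehut   [unconditioned shift]
  giving Todora kiwehut.
The other candidates each miss or misapply at least one Todora change.

kiwehut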